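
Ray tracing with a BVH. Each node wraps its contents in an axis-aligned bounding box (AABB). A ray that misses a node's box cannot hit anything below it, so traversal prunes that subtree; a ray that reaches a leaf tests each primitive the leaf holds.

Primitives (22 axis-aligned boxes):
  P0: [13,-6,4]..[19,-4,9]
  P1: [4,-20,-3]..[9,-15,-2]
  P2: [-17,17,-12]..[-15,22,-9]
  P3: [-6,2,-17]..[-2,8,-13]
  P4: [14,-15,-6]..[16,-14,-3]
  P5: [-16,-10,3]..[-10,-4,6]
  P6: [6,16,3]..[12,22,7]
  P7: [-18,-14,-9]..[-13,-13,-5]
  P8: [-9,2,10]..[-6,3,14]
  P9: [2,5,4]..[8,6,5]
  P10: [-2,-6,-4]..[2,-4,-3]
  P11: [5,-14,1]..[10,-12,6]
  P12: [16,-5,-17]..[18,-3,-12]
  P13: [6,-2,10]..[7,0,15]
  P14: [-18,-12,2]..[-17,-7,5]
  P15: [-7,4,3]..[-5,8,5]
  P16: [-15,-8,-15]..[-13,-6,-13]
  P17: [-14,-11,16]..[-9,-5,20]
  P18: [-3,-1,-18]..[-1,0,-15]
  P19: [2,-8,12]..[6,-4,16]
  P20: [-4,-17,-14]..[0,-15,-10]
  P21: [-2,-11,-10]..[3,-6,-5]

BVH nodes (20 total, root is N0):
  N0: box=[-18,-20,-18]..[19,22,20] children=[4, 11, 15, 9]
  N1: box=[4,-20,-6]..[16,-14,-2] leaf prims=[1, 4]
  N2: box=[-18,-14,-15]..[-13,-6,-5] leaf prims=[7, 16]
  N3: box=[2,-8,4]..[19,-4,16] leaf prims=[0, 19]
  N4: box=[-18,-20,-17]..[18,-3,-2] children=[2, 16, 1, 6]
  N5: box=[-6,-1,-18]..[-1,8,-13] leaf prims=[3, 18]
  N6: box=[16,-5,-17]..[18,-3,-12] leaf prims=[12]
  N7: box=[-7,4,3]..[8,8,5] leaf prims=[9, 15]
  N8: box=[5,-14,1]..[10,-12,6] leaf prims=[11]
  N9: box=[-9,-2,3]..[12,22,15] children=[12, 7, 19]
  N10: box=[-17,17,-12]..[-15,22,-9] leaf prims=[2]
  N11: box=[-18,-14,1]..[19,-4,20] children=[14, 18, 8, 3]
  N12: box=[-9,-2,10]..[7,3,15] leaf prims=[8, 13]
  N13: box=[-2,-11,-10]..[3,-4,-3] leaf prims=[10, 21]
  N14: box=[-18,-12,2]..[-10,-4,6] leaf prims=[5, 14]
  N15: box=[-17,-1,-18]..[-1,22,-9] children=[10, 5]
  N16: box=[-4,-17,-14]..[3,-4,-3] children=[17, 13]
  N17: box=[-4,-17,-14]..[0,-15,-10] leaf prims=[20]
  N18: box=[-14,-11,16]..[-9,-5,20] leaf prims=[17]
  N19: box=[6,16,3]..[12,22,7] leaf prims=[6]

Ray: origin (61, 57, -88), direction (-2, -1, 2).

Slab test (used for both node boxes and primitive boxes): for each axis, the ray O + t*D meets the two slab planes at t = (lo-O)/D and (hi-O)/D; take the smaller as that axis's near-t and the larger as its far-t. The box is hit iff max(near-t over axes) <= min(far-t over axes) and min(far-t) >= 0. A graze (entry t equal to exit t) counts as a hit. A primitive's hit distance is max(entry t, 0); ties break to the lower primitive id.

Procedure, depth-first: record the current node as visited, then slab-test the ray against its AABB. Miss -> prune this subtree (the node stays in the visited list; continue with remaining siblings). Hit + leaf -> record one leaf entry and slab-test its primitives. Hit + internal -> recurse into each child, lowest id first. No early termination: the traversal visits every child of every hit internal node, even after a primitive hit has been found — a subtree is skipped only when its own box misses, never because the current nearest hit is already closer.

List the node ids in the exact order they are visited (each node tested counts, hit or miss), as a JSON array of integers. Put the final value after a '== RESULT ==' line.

Walk:
N0 x:[21,79/2] y:[35,77] z:[35,54] -> hit [35,79/2], descend [4, 9, 11, 15]
  N4 x:[43/2,79/2] y:[60,77] z:[71/2,43] -> miss, prune
  N9 x:[49/2,35] y:[35,59] z:[91/2,103/2] -> miss, prune
  N11 x:[21,79/2] y:[61,71] z:[89/2,54] -> miss, prune
  N15 x:[31,39] y:[35,58] z:[35,79/2] -> hit [35,39], descend [5, 10]
    N5 x:[31,67/2] y:[49,58] z:[35,75/2] -> miss, prune
    N10 x:[38,39] y:[35,40] z:[38,79/2] -> hit [38,39] leaf, test {P2@t=38}

Summary -> nodes [0, 4, 9, 11, 15, 5, 10]; box-tests=7; leaf-entries=1; first=P2

== RESULT ==
[0, 4, 9, 11, 15, 5, 10]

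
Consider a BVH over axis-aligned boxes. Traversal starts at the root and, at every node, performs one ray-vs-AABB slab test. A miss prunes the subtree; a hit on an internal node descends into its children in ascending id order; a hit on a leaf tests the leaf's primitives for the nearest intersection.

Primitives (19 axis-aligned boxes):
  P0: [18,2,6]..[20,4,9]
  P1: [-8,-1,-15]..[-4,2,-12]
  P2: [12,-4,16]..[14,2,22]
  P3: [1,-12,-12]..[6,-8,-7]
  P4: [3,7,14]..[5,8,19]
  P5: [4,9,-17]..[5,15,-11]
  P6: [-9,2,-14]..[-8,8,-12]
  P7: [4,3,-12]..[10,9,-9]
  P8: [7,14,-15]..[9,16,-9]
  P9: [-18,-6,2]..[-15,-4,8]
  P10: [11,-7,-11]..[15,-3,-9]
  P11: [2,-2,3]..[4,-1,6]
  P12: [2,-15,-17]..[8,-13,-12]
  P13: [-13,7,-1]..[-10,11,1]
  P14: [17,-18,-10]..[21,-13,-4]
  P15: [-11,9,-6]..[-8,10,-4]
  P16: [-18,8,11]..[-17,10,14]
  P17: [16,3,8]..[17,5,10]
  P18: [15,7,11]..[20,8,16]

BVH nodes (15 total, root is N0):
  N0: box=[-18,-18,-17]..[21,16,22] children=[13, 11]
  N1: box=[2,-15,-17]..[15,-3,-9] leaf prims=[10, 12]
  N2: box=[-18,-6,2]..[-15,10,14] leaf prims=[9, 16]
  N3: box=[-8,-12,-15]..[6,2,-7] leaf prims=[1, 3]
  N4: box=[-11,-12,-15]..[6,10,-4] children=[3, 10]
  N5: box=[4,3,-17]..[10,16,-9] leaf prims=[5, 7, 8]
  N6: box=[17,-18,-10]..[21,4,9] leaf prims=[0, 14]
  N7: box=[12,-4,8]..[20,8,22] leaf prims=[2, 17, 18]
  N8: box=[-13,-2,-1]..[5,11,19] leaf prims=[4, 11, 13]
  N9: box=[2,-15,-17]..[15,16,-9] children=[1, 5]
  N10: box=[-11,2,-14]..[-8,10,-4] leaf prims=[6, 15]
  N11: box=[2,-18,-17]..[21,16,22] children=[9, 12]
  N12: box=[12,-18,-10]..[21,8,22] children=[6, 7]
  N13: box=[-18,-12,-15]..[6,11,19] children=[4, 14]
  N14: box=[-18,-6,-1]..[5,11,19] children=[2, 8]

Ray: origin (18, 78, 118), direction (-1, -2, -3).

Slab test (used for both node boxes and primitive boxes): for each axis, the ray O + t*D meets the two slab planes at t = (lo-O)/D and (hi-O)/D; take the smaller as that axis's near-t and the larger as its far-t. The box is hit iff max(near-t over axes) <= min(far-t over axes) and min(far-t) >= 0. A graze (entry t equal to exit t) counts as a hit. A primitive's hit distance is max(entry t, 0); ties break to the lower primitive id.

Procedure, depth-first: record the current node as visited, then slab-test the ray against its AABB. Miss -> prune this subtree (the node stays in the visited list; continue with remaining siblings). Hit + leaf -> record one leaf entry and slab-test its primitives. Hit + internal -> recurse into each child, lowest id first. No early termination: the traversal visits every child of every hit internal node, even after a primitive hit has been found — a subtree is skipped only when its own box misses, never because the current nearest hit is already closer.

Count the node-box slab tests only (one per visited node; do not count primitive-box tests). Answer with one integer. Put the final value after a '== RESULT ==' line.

Traverse from the root:
N0 x:[-3,36] y:[31,48] z:[32,45] -> hit [32,36], descend [11, 13]
  N11 x:[-3,16] y:[31,48] z:[32,45] -> miss, prune
  N13 x:[12,36] y:[67/2,45] z:[33,133/3] -> hit [67/2,36], descend [4, 14]
    N4 x:[12,29] y:[34,45] z:[122/3,133/3] -> miss, prune
    N14 x:[13,36] y:[67/2,42] z:[33,119/3] -> hit [67/2,36], descend [2, 8]
      N2 x:[33,36] y:[34,42] z:[104/3,116/3] -> hit [104/3,36] leaf, test {P9(miss), P16@t=35}
      N8 x:[13,31] y:[67/2,40] z:[33,119/3] -> miss, prune

Summary -> nodes [0, 11, 13, 4, 14, 2, 8]; box-tests=7; leaf-entries=1; first=P16

== RESULT ==
7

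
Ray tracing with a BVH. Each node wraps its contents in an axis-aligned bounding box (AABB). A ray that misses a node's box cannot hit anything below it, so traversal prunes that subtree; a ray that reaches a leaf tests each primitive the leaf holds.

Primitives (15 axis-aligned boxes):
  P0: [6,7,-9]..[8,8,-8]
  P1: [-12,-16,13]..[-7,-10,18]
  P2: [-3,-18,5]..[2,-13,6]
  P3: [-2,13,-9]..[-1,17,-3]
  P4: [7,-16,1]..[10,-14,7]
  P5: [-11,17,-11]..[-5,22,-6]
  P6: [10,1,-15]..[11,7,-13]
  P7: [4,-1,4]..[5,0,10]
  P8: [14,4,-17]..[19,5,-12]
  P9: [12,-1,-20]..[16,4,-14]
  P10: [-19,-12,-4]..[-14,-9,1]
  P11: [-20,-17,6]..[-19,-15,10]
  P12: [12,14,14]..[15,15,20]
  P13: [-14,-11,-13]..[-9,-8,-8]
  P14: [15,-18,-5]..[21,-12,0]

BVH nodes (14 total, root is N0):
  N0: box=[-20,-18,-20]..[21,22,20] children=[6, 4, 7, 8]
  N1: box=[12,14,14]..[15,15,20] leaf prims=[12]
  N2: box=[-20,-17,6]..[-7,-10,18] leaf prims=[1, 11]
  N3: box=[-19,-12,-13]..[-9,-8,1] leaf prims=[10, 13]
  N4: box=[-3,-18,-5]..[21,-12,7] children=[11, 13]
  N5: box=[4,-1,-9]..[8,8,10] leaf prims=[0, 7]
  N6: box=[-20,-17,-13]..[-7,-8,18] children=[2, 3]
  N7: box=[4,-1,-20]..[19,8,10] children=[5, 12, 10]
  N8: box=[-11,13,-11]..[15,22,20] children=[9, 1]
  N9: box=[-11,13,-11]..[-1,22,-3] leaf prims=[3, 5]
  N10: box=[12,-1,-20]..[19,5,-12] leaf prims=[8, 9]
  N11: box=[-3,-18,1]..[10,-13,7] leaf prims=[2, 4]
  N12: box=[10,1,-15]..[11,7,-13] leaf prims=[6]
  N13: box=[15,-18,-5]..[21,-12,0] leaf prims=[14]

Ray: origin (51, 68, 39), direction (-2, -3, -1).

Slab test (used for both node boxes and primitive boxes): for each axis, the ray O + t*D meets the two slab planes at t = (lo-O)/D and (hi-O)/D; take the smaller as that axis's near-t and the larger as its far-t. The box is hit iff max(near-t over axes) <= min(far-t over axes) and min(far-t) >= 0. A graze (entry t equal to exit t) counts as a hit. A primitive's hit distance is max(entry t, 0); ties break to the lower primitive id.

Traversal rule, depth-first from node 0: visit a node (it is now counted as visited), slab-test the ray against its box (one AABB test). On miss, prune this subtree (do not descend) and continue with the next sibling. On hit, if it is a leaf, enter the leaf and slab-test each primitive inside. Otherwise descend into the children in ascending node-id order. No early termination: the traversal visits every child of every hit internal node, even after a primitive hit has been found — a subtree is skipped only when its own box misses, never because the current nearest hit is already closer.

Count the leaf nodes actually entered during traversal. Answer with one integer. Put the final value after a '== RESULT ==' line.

Traverse from the root:
N0 x:[15,71/2] y:[46/3,86/3] z:[19,59] -> hit [19,86/3], descend [4, 6, 7, 8]
  N4 x:[15,27] y:[80/3,86/3] z:[32,44] -> miss, prune
  N6 x:[29,71/2] y:[76/3,85/3] z:[21,52] -> miss, prune
  N7 x:[16,47/2] y:[20,23] z:[29,59] -> miss, prune
  N8 x:[18,31] y:[46/3,55/3] z:[19,50] -> miss, prune

5 AABB tests over nodes [0, 4, 6, 7, 8]; 0 leaves entered; closest miss.

== RESULT ==
0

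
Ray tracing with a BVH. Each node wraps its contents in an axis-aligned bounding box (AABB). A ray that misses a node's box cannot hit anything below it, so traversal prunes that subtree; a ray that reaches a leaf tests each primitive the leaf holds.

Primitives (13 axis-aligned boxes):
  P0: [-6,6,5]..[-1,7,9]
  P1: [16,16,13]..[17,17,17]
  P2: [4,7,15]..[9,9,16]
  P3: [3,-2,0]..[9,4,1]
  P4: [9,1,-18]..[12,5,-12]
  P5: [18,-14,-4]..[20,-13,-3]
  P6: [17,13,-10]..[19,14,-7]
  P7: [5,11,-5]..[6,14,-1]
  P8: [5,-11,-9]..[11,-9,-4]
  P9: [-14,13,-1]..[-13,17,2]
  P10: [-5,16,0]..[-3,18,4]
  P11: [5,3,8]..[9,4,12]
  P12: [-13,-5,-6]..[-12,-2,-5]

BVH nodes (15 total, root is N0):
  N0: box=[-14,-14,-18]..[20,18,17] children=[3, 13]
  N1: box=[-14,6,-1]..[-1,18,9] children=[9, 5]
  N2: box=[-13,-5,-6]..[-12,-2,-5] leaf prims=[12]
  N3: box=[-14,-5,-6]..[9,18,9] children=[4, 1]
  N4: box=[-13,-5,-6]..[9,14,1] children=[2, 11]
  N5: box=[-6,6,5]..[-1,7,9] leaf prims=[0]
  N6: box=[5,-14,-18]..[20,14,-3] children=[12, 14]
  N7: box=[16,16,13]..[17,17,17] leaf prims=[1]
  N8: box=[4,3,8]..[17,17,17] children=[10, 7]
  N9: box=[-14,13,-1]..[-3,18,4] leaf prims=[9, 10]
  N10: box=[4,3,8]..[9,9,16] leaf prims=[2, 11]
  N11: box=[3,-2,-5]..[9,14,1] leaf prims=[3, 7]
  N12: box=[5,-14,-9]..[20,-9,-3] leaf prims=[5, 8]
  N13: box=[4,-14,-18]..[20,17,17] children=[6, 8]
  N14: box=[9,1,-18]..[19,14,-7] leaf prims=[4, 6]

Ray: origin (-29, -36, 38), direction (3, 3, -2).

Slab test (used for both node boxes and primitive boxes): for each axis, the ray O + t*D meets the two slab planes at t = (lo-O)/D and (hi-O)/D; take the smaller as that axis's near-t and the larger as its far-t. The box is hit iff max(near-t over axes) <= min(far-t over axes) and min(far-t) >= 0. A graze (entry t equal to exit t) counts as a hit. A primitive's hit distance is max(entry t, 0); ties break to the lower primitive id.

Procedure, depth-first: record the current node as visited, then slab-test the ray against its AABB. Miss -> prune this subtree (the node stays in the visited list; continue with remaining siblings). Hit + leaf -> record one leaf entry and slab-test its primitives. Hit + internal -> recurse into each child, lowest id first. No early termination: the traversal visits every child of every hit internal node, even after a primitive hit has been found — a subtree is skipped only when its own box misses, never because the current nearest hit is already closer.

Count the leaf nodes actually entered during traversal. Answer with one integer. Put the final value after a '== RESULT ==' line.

Traverse from the root:
N0 x:[5,49/3] y:[22/3,18] z:[21/2,28] -> hit [21/2,49/3], descend [3, 13]
  N3 x:[5,38/3] y:[31/3,18] z:[29/2,22] -> miss, prune
  N13 x:[11,49/3] y:[22/3,53/3] z:[21/2,28] -> hit [11,49/3], descend [6, 8]
    N6 x:[34/3,49/3] y:[22/3,50/3] z:[41/2,28] -> miss, prune
    N8 x:[11,46/3] y:[13,53/3] z:[21/2,15] -> hit [13,15], descend [7, 10]
      N7 x:[15,46/3] y:[52/3,53/3] z:[21/2,25/2] -> miss, prune
      N10 x:[11,38/3] y:[13,15] z:[11,15] -> miss, prune

Summary -> nodes [0, 3, 13, 6, 8, 7, 10]; box-tests=7; leaf-entries=0; first=miss

== RESULT ==
0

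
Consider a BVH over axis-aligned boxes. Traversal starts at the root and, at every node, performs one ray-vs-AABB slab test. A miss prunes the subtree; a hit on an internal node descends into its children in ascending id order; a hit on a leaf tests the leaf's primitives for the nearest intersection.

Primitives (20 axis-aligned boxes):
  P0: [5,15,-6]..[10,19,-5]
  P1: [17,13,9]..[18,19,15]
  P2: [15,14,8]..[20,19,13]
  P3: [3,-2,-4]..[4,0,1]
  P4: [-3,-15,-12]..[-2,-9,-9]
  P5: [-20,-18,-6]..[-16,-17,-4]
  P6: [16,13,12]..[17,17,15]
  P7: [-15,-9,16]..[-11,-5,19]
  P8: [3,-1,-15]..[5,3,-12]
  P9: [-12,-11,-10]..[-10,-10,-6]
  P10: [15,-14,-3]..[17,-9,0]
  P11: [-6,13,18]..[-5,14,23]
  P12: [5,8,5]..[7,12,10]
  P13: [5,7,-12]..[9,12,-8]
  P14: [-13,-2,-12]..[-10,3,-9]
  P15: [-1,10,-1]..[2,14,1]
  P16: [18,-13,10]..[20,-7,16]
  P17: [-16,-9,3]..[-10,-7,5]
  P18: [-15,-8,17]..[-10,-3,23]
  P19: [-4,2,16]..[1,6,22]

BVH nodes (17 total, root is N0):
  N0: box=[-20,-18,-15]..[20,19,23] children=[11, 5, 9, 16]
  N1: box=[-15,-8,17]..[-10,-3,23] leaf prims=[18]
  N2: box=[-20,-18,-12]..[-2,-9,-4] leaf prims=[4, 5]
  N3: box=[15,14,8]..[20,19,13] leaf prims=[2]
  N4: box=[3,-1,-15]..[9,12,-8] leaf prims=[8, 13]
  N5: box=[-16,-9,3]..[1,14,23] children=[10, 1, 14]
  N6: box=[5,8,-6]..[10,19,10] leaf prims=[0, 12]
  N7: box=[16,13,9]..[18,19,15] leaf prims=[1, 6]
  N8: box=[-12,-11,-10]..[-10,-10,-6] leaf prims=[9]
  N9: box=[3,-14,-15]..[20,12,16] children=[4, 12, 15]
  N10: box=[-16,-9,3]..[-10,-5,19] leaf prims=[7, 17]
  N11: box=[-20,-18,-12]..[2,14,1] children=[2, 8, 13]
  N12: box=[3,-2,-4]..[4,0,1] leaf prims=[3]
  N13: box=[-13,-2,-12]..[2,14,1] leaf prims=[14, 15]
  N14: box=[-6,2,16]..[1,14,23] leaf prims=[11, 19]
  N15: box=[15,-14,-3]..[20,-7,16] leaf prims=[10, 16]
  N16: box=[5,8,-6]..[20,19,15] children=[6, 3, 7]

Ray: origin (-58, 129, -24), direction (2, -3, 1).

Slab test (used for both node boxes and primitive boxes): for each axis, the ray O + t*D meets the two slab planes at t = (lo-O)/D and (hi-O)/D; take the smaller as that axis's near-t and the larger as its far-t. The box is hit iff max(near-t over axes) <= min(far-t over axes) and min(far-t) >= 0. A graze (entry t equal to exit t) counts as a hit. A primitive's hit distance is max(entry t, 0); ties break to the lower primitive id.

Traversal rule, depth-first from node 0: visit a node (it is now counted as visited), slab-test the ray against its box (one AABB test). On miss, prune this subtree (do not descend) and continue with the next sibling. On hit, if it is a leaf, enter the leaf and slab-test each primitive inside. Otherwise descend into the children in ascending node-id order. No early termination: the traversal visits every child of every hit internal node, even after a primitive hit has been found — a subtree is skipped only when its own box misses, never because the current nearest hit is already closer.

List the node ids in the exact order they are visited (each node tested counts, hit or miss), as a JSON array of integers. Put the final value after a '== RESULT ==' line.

Walk:
N0 x:[19,39] y:[110/3,49] z:[9,47] -> hit [110/3,39], descend [5, 9, 11, 16]
  N5 x:[21,59/2] y:[115/3,46] z:[27,47] -> miss, prune
  N9 x:[61/2,39] y:[39,143/3] z:[9,40] -> hit [39,39], descend [4, 12, 15]
    N4 x:[61/2,67/2] y:[39,130/3] z:[9,16] -> miss, prune
    N12 x:[61/2,31] y:[43,131/3] z:[20,25] -> miss, prune
    N15 x:[73/2,39] y:[136/3,143/3] z:[21,40] -> miss, prune
  N11 x:[19,30] y:[115/3,49] z:[12,25] -> miss, prune
  N16 x:[63/2,39] y:[110/3,121/3] z:[18,39] -> hit [110/3,39], descend [3, 6, 7]
    N3 x:[73/2,39] y:[110/3,115/3] z:[32,37] -> hit [110/3,37] leaf, test {P2@t=110/3}
    N6 x:[63/2,34] y:[110/3,121/3] z:[18,34] -> miss, prune
    N7 x:[37,38] y:[110/3,116/3] z:[33,39] -> hit [37,38] leaf, test {P1@t=75/2, P6@t=112/3}

Summary -> nodes [0, 5, 9, 4, 12, 15, 11, 16, 3, 6, 7]; box-tests=11; leaf-entries=2; first=P2

== RESULT ==
[0, 5, 9, 4, 12, 15, 11, 16, 3, 6, 7]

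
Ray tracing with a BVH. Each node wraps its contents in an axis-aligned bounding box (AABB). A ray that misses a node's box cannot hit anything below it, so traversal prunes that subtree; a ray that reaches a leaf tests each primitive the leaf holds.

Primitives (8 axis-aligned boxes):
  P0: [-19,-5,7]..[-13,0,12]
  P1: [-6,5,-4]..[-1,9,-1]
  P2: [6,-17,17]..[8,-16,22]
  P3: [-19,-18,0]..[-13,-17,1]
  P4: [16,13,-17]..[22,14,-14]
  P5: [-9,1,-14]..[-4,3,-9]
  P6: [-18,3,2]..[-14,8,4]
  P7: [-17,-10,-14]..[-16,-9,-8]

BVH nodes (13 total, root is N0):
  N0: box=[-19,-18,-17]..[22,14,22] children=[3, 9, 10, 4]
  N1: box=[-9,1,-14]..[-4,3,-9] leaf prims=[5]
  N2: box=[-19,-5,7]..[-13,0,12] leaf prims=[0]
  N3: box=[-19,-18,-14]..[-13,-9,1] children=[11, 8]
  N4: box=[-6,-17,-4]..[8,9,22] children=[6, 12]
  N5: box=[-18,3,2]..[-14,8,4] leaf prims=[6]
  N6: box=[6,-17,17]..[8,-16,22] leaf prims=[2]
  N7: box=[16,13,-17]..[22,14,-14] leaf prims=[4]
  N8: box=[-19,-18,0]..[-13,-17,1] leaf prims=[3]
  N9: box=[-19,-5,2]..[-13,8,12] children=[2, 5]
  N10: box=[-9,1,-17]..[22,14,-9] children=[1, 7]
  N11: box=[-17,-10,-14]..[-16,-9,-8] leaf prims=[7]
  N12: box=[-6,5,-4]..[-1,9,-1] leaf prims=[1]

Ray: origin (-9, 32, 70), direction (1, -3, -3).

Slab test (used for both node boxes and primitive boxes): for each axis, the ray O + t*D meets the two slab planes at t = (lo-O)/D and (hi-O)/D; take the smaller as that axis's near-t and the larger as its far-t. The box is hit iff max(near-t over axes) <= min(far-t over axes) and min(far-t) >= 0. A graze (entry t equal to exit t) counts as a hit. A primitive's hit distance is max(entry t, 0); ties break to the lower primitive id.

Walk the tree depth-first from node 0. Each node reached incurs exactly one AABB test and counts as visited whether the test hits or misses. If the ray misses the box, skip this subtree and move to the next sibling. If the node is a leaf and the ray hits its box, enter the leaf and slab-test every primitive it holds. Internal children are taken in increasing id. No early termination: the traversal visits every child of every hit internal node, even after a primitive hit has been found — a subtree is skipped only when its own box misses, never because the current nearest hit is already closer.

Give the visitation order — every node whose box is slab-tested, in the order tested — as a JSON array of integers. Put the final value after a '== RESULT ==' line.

Walk:
N0 x:[-10,31] y:[6,50/3] z:[16,29] -> hit [16,50/3], descend [3, 4, 9, 10]
  N3 x:[-10,-4] y:[41/3,50/3] z:[23,28] -> miss, prune
  N4 x:[3,17] y:[23/3,49/3] z:[16,74/3] -> hit [16,49/3], descend [6, 12]
    N6 x:[15,17] y:[16,49/3] z:[16,53/3] -> hit [16,49/3] leaf, test {P2@t=16}
    N12 x:[3,8] y:[23/3,9] z:[71/3,74/3] -> miss, prune
  N9 x:[-10,-4] y:[8,37/3] z:[58/3,68/3] -> miss, prune
  N10 x:[0,31] y:[6,31/3] z:[79/3,29] -> miss, prune

Summary -> nodes [0, 3, 4, 6, 12, 9, 10]; box-tests=7; leaf-entries=1; first=P2

== RESULT ==
[0, 3, 4, 6, 12, 9, 10]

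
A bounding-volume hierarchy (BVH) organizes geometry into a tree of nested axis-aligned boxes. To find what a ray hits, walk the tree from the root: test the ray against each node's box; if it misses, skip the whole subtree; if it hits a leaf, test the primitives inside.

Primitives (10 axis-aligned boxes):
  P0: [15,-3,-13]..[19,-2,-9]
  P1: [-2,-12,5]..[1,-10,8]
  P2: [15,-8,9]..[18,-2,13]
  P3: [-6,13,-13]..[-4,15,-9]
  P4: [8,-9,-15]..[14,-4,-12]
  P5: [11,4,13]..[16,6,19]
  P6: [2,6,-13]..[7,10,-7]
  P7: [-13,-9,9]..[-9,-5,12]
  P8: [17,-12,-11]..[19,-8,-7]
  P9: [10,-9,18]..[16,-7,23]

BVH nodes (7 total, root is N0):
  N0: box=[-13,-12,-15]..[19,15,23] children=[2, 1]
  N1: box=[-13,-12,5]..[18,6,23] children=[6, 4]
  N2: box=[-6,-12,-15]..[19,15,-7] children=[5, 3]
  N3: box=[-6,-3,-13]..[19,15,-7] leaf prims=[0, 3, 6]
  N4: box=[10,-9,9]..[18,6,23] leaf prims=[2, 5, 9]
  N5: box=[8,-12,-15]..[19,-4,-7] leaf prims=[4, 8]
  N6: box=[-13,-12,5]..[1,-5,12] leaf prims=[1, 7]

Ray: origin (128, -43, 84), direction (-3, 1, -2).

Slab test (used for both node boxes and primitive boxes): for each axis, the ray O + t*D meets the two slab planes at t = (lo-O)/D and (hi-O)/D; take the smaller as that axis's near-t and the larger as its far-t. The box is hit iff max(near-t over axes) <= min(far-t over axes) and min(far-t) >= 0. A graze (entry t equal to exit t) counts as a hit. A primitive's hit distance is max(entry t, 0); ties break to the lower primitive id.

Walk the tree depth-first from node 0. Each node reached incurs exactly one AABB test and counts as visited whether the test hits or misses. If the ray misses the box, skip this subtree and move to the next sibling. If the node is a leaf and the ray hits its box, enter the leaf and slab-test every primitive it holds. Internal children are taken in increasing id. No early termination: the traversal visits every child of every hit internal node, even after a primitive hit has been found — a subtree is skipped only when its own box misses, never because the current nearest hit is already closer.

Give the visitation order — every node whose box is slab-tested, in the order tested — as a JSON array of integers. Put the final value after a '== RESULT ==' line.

Trace the traversal:
N0 x:[109/3,47] y:[31,58] z:[61/2,99/2] -> hit [109/3,47], descend [1, 2]
  N1 x:[110/3,47] y:[31,49] z:[61/2,79/2] -> hit [110/3,79/2], descend [4, 6]
    N4 x:[110/3,118/3] y:[34,49] z:[61/2,75/2] -> hit [110/3,75/2] leaf, test {P2@t=110/3, P5(miss), P9(miss)}
    N6 x:[127/3,47] y:[31,38] z:[36,79/2] -> miss, prune
  N2 x:[109/3,134/3] y:[31,58] z:[91/2,99/2] -> miss, prune

Visited [0, 1, 4, 6, 2]. Tests: 5 box, 1 leaf. Nearest: P2.

== RESULT ==
[0, 1, 4, 6, 2]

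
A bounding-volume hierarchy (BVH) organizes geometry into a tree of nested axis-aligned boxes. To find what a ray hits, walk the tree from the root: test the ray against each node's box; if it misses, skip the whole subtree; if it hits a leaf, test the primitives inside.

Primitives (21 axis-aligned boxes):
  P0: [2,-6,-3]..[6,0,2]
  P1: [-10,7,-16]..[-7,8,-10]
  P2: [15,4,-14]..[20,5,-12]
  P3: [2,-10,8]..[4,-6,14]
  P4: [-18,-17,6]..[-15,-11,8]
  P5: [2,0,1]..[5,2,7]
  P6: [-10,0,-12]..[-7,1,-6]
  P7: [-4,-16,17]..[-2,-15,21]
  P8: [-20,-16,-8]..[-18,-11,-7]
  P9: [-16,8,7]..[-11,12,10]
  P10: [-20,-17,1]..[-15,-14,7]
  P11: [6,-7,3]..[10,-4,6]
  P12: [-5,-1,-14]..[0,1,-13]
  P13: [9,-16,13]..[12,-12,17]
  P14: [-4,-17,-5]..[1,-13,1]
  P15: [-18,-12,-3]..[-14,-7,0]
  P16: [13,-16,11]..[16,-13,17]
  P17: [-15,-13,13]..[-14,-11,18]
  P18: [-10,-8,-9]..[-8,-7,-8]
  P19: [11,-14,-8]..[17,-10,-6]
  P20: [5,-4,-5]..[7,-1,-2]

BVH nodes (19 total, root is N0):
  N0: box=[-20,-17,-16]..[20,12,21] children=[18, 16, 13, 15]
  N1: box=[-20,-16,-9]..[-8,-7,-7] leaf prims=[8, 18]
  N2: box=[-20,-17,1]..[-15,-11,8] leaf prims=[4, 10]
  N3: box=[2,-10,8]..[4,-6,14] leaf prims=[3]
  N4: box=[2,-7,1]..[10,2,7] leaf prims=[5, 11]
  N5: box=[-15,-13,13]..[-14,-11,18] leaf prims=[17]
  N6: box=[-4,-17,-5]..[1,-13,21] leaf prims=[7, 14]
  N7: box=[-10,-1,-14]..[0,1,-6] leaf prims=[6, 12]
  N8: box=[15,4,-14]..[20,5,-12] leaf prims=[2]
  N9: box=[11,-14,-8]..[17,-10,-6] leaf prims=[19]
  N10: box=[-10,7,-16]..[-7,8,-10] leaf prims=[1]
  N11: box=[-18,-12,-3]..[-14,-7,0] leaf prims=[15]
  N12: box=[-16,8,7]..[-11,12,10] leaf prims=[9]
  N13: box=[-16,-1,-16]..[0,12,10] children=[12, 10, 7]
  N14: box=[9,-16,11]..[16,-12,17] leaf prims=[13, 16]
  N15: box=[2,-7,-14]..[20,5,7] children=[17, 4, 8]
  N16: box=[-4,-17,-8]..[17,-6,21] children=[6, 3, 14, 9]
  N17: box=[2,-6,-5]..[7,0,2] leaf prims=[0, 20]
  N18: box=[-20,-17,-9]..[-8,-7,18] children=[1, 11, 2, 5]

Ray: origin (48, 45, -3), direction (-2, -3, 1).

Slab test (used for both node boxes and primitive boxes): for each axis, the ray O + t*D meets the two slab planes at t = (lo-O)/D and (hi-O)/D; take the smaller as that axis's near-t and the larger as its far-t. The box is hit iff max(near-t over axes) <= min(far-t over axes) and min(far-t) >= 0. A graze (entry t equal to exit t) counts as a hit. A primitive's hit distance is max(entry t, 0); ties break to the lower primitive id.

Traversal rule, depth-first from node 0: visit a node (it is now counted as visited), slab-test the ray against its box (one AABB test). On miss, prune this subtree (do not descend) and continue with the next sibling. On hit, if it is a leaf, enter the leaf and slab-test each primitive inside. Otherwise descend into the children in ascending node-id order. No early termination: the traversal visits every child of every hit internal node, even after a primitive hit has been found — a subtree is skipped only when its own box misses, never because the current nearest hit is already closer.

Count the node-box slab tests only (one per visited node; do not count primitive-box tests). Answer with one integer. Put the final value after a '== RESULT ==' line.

Walk:
N0 x:[14,34] y:[11,62/3] z:[-13,24] -> hit [14,62/3], descend [13, 15, 16, 18]
  N13 x:[24,32] y:[11,46/3] z:[-13,13] -> miss, prune
  N15 x:[14,23] y:[40/3,52/3] z:[-11,10] -> miss, prune
  N16 x:[31/2,26] y:[17,62/3] z:[-5,24] -> hit [17,62/3], descend [3, 6, 9, 14]
    N3 x:[22,23] y:[17,55/3] z:[11,17] -> miss, prune
    N6 x:[47/2,26] y:[58/3,62/3] z:[-2,24] -> miss, prune
    N9 x:[31/2,37/2] y:[55/3,59/3] z:[-5,-3] -> miss, prune
    N14 x:[16,39/2] y:[19,61/3] z:[14,20] -> hit [19,39/2] leaf, test {P13@t=19, P16(miss)}
  N18 x:[28,34] y:[52/3,62/3] z:[-6,21] -> miss, prune

9 AABB tests over nodes [0, 13, 15, 16, 3, 6, 9, 14, 18]; 1 leaf entered; closest P13.

== RESULT ==
9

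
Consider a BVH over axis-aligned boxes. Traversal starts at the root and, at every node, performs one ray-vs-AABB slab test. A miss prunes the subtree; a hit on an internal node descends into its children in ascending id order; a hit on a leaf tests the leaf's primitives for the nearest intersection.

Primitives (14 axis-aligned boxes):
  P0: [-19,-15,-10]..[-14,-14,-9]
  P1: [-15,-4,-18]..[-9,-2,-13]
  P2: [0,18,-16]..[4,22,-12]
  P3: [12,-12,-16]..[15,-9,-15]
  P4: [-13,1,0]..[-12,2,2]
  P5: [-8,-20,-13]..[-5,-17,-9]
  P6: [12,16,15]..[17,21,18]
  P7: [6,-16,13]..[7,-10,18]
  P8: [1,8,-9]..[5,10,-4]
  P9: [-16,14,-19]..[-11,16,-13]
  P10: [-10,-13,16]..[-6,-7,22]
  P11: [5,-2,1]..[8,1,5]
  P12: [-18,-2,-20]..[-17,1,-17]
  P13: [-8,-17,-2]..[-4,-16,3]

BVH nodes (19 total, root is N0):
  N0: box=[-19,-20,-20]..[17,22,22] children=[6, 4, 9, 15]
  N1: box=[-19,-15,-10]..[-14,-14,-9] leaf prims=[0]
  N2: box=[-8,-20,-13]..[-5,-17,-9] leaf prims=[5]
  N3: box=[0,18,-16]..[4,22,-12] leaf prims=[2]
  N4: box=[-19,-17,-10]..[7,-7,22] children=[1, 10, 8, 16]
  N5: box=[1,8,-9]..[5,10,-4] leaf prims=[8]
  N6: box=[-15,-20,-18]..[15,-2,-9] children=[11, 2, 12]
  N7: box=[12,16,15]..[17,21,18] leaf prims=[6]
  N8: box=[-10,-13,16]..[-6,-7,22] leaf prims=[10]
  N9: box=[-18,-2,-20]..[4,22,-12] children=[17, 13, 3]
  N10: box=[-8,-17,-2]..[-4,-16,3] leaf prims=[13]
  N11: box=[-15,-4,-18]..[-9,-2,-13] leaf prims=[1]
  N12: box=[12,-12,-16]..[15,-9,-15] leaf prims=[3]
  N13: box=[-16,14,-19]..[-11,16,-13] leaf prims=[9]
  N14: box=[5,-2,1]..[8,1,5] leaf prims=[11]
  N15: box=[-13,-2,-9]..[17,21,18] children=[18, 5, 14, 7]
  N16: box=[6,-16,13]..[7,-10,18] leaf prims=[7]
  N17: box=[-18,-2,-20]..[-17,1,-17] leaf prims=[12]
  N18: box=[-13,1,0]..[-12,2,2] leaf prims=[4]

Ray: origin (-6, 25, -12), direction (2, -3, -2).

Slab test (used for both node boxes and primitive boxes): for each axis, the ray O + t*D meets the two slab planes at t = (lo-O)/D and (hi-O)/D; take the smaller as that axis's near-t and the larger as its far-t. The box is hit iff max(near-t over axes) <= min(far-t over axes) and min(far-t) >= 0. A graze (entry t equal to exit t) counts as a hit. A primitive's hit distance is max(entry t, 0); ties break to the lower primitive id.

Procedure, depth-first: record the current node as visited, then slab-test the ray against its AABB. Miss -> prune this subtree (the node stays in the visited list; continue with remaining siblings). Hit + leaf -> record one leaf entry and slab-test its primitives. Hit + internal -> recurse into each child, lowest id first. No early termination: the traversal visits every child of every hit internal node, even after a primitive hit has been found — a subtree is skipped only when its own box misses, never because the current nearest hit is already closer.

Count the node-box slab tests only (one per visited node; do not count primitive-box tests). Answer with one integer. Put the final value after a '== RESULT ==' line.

Trace the traversal:
N0 x:[-13/2,23/2] y:[1,15] z:[-17,4] -> hit [1,4], descend [4, 6, 9, 15]
  N4 x:[-13/2,13/2] y:[32/3,14] z:[-17,-1] -> miss, prune
  N6 x:[-9/2,21/2] y:[9,15] z:[-3/2,3] -> miss, prune
  N9 x:[-6,5] y:[1,9] z:[0,4] -> hit [1,4], descend [3, 13, 17]
    N3 x:[3,5] y:[1,7/3] z:[0,2] -> miss, prune
    N13 x:[-5,-5/2] y:[3,11/3] z:[1/2,7/2] -> miss, prune
    N17 x:[-6,-11/2] y:[8,9] z:[5/2,4] -> miss, prune
  N15 x:[-7/2,23/2] y:[4/3,9] z:[-15,-3/2] -> miss, prune

Visited [0, 4, 6, 9, 3, 13, 17, 15]. Tests: 8 box, 0 leaf. Nearest: miss.

== RESULT ==
8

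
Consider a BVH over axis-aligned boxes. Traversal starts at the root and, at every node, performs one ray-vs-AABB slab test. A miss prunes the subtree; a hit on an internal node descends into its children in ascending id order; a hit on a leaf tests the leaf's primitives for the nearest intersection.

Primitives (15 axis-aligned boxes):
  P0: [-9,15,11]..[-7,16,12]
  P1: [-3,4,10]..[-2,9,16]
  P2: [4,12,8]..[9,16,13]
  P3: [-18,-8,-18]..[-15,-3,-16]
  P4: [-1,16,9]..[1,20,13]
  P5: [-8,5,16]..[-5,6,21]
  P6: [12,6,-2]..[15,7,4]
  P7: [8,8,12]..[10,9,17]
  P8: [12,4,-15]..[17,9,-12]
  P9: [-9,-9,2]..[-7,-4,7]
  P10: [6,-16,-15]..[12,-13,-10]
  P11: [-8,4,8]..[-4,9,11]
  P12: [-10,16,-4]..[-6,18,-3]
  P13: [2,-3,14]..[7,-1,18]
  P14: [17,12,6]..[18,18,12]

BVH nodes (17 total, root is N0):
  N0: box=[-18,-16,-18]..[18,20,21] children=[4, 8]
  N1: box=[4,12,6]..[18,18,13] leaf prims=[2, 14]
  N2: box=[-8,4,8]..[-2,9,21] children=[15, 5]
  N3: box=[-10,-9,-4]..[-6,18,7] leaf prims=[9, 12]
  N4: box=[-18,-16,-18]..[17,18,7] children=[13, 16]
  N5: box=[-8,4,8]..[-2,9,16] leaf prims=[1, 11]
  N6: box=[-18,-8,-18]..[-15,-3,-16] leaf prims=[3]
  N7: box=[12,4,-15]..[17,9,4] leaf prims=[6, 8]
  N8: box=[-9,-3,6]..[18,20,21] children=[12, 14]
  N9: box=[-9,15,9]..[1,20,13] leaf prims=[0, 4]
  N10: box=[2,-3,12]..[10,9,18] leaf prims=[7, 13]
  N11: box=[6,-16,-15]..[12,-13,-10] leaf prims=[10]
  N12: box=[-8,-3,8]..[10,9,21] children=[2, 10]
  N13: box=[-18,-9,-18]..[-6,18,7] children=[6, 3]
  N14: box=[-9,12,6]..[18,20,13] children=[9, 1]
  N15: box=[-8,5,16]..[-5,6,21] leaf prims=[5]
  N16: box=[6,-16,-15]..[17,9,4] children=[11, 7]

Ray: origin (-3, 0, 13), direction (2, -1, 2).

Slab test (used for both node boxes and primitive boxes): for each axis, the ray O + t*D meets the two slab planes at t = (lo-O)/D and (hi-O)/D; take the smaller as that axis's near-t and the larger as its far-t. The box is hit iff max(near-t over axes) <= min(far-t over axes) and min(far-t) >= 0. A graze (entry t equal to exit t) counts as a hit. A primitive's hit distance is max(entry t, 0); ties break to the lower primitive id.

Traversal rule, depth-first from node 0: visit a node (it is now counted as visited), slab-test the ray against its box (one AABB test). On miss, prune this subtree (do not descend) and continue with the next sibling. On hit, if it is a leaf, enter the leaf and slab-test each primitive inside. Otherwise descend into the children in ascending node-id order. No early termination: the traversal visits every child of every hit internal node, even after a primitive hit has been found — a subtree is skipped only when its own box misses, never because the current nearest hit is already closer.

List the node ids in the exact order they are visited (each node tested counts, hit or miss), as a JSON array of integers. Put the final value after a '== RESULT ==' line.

Traverse from the root:
N0 x:[-15/2,21/2] y:[-20,16] z:[-31/2,4] -> hit [-15/2,4], descend [4, 8]
  N4 x:[-15/2,10] y:[-18,16] z:[-31/2,-3] -> miss, prune
  N8 x:[-3,21/2] y:[-20,3] z:[-7/2,4] -> hit [-3,3], descend [12, 14]
    N12 x:[-5/2,13/2] y:[-9,3] z:[-5/2,4] -> hit [-5/2,3], descend [2, 10]
      N2 x:[-5/2,1/2] y:[-9,-4] z:[-5/2,4] -> miss, prune
      N10 x:[5/2,13/2] y:[-9,3] z:[-1/2,5/2] -> hit [5/2,5/2] leaf, test {P7(miss), P13@t=5/2}
    N14 x:[-3,21/2] y:[-20,-12] z:[-7/2,0] -> miss, prune

Summary -> nodes [0, 4, 8, 12, 2, 10, 14]; box-tests=7; leaf-entries=1; first=P13

== RESULT ==
[0, 4, 8, 12, 2, 10, 14]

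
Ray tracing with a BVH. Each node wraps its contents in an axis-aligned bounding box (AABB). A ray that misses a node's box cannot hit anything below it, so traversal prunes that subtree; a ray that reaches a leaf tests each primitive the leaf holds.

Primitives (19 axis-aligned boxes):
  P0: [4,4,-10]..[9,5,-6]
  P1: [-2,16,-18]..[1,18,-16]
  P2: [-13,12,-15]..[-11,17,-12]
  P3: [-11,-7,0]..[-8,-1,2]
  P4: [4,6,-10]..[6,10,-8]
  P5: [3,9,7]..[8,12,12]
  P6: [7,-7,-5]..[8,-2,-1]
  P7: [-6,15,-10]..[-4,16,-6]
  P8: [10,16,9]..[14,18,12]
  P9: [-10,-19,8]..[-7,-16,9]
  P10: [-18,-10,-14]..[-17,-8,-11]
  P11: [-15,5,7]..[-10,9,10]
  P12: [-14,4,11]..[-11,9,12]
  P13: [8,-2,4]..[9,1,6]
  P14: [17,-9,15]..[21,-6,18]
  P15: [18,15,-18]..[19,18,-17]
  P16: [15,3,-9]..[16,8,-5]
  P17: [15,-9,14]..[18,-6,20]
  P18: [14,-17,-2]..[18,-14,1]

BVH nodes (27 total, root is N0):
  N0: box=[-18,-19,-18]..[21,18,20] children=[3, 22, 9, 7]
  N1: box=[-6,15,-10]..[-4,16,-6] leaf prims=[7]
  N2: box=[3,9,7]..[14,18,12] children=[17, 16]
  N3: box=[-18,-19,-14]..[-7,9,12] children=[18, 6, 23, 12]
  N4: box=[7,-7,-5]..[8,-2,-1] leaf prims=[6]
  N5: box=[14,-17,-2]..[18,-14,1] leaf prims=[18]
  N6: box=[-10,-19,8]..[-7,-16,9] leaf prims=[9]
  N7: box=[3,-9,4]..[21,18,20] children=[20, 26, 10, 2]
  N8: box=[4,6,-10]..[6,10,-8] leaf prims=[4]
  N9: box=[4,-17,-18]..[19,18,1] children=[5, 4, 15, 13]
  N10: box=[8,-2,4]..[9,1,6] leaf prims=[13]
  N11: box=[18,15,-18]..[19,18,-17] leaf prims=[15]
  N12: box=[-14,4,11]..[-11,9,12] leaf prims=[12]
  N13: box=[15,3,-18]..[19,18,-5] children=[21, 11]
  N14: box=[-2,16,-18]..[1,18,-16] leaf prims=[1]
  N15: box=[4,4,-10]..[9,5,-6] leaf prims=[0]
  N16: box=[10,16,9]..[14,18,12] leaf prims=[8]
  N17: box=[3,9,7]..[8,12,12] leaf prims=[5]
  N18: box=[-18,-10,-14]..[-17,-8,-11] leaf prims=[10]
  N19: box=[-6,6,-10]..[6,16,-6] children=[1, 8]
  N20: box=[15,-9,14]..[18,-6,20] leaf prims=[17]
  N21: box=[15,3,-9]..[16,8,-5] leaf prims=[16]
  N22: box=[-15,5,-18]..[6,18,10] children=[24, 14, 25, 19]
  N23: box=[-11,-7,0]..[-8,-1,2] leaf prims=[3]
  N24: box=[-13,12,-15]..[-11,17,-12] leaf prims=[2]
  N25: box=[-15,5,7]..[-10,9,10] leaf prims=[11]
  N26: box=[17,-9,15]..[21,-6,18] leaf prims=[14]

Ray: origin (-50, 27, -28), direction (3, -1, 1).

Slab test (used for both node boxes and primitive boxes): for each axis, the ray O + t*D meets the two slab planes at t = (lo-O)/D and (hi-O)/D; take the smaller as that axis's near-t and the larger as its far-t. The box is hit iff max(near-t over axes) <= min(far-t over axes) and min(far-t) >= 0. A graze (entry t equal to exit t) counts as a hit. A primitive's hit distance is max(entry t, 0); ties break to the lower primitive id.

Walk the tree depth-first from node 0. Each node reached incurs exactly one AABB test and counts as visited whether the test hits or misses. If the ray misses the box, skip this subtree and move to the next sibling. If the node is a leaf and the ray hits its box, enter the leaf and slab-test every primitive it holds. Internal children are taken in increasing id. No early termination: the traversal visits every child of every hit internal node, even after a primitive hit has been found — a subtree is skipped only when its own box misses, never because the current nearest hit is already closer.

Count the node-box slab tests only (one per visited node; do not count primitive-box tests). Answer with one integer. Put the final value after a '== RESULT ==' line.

Trace the traversal:
N0 x:[32/3,71/3] y:[9,46] z:[10,48] -> hit [32/3,71/3], descend [3, 7, 9, 22]
  N3 x:[32/3,43/3] y:[18,46] z:[14,40] -> miss, prune
  N7 x:[53/3,71/3] y:[9,36] z:[32,48] -> miss, prune
  N9 x:[18,23] y:[9,44] z:[10,29] -> hit [18,23], descend [4, 5, 13, 15]
    N4 x:[19,58/3] y:[29,34] z:[23,27] -> miss, prune
    N5 x:[64/3,68/3] y:[41,44] z:[26,29] -> miss, prune
    N13 x:[65/3,23] y:[9,24] z:[10,23] -> hit [65/3,23], descend [11, 21]
      N11 x:[68/3,23] y:[9,12] z:[10,11] -> miss, prune
      N21 x:[65/3,22] y:[19,24] z:[19,23] -> hit [65/3,22] leaf, test {P16@t=65/3}
    N15 x:[18,59/3] y:[22,23] z:[18,22] -> miss, prune
  N22 x:[35/3,56/3] y:[9,22] z:[10,38] -> hit [35/3,56/3], descend [14, 19, 24, 25]
    N14 x:[16,17] y:[9,11] z:[10,12] -> miss, prune
    N19 x:[44/3,56/3] y:[11,21] z:[18,22] -> hit [18,56/3], descend [1, 8]
      N1 x:[44/3,46/3] y:[11,12] z:[18,22] -> miss, prune
      N8 x:[18,56/3] y:[17,21] z:[18,20] -> hit [18,56/3] leaf, test {P4@t=18}
    N24 x:[37/3,13] y:[10,15] z:[13,16] -> hit [13,13] leaf, test {P2@t=13}
    N25 x:[35/3,40/3] y:[18,22] z:[35,38] -> miss, prune

Visited [0, 3, 7, 9, 4, 5, 13, 11, 21, 15, 22, 14, 19, 1, 8, 24, 25]. Tests: 17 box, 3 leaf. Nearest: P2.

== RESULT ==
17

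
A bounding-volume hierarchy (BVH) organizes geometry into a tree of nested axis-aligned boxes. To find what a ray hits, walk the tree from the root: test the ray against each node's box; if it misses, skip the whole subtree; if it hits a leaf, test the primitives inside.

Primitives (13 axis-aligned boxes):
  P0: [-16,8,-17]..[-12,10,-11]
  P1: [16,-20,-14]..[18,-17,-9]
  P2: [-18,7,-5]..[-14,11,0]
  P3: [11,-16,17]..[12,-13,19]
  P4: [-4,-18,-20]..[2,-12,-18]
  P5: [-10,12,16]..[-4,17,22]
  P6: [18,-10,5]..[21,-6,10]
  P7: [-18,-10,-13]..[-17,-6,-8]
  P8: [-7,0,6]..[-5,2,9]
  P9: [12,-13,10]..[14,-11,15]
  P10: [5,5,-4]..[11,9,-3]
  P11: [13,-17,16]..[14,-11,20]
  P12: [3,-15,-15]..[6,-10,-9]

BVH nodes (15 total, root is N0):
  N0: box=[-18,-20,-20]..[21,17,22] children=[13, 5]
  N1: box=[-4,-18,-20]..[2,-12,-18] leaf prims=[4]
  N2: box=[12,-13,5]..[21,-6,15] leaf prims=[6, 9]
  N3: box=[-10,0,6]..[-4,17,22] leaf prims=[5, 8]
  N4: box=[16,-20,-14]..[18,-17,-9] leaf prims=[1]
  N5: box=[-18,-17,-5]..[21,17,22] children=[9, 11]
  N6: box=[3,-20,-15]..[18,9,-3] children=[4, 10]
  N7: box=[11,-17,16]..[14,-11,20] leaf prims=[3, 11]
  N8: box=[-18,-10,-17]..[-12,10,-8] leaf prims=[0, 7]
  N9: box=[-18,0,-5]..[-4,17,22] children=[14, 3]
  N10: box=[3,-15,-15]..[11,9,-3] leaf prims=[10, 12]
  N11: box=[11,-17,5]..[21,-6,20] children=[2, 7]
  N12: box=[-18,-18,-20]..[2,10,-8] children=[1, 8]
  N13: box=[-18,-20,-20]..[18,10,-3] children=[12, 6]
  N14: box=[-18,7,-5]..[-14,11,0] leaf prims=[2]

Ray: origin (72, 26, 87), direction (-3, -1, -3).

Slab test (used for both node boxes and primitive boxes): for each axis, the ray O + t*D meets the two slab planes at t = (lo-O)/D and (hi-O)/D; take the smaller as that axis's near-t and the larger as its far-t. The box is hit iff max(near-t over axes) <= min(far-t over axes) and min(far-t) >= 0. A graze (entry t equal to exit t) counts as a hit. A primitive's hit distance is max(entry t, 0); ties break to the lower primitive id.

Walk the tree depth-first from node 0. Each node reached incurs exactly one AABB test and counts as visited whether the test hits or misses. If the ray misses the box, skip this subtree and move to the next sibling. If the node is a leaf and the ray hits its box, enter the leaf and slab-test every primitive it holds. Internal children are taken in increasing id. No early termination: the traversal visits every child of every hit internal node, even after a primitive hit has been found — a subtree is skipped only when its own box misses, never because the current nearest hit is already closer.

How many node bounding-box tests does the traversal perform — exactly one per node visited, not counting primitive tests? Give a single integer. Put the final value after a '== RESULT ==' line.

Trace the traversal:
N0 x:[17,30] y:[9,46] z:[65/3,107/3] -> hit [65/3,30], descend [5, 13]
  N5 x:[17,30] y:[9,43] z:[65/3,92/3] -> hit [65/3,30], descend [9, 11]
    N9 x:[76/3,30] y:[9,26] z:[65/3,92/3] -> hit [76/3,26], descend [3, 14]
      N3 x:[76/3,82/3] y:[9,26] z:[65/3,27] -> hit [76/3,26] leaf, test {P5(miss), P8@t=26}
      N14 x:[86/3,30] y:[15,19] z:[29,92/3] -> miss, prune
    N11 x:[17,61/3] y:[32,43] z:[67/3,82/3] -> miss, prune
  N13 x:[18,30] y:[16,46] z:[30,107/3] -> hit [30,30], descend [6, 12]
    N6 x:[18,23] y:[17,46] z:[30,34] -> miss, prune
    N12 x:[70/3,30] y:[16,44] z:[95/3,107/3] -> miss, prune

9 AABB tests over nodes [0, 5, 9, 3, 14, 11, 13, 6, 12]; 1 leaf entered; closest P8.

== RESULT ==
9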